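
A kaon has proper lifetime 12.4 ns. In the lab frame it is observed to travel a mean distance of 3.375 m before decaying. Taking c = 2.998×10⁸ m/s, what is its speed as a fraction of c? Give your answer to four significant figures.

Let x = d/(cτ) = 3.375 m / (2.998×10⁸ m/s × 1.240×10^-8 s) = 0.90786. Since d = βγcτ, x = βγ = β/√(1−β²).
Solving: β² = x²/(1+x²) = 0.82421/1.82421 = 0.451817, so β = 0.6722.

0.6722c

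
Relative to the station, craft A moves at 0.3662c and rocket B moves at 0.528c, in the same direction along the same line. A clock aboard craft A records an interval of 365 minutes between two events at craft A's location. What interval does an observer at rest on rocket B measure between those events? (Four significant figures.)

372.6 minutes

Speed of craft A in rocket B's frame: u = (v_A − v_B)/(1 − v_A v_B/c²) = (0.3662 − 0.528)/(1 − 0.3662×0.528) = −0.1618/0.8066464 = −0.20058; |u| = 0.20058c.
At |u| = 0.20058c, γ = (1 − 0.0402323)^(−1/2) = 1.0207.
Craft A's interval is proper; time dilation gives Δt_B = γΔτ = 1.0207 × 365 minutes = 372.6 minutes.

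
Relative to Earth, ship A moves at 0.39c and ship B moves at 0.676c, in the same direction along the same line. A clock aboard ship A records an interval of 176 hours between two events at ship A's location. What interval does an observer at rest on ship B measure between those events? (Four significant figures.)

The velocity of ship A relative to ship B is (0.39 − 0.676)c / (1 − 0.39×0.676) = −0.3884c; relative speed 0.3884c.
γ for this relative speed: γ = 1/√(1 − 0.150855) = 1.0852.
The clock on ship A records proper time, so ship B measures Δt = γΔτ = 1.0852 × 176 = 191.0 hours.

191.0 hours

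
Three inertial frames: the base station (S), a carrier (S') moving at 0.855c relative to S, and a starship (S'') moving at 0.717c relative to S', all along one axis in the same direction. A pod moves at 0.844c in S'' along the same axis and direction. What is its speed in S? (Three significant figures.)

0.998c

Compose velocities in two stages. Stage 1 (into S'): u₁ = (0.844+0.717)/(1+0.844×0.717) = 0.9725.
Stage 2 (into S): u = (0.9725+0.855)/(1+0.9725×0.855) = 0.99782, so the speed is 0.998c.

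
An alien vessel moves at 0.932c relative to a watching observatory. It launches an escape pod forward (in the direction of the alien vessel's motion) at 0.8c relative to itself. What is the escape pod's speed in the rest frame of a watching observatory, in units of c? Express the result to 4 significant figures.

Relativistic velocity addition: u = (u' + v)/(1 + u'v/c²), with u' = 0.8c and v = 0.932c.
Numerator: 0.8 + 0.932 = 1.732. Denominator: 1 + (0.8)(0.932) = 1.7456.
u = 1.732/1.7456 = 0.99221, so the speed is 0.9922c.

0.9922c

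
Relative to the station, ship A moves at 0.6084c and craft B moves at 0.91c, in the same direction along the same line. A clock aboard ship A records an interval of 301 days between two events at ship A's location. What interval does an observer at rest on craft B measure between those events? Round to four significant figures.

408.3 days

The velocity of ship A relative to craft B is (0.6084 − 0.91)c / (1 − 0.6084×0.91) = −0.67569c; relative speed 0.67569c.
γ for this relative speed: γ = 1/√(1 − 0.456557) = 1.3565.
The clock on ship A records proper time, so craft B measures Δt = γΔτ = 1.3565 × 301 = 408.3 days.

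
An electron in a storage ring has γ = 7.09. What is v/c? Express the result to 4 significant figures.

β = √(1 − 1/γ²) = √(1 − 1/50.2681) = √0.980107 = 0.9900.

0.9900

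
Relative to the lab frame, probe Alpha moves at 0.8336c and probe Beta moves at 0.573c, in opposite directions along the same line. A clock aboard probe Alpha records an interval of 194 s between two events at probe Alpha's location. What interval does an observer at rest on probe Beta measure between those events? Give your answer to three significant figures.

633 s

Transform probe Alpha's velocity into probe Beta's frame: (0.8336 + 0.573)/(1 + 0.8336·0.573) = 1.4066/1.4776528, so the relative speed is 0.95192c.
At |u| = 0.95192c, γ = (1 − 0.906152)^(−1/2) = 3.2643.
The clock on probe Alpha records proper time, so probe Beta measures Δt = γΔτ = 3.2643 × 194 = 633 s.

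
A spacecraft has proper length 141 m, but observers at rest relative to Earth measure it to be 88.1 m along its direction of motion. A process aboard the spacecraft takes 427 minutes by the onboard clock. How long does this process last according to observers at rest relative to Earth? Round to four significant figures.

683.4 minutes

Length contraction gives γ = L₀/L = 141/88.1 = 1.60045.
Δt = γΔτ = 1.60045 × 427 = 683.4 minutes.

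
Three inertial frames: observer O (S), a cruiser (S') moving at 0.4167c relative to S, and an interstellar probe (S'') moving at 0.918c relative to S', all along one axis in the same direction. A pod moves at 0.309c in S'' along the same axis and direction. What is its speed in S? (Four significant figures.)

0.9816c

First combine the pod and interstellar probe (S''→S'): u₁ = (0.309 + 0.918)/(1 + 0.309×0.918) = 1.227/1.283662 = 0.95586.
Then combine with the cruiser (S'→S): u = (0.95586 + 0.4167)/(1 + 0.95586×0.4167) = 1.37256/1.398306862 = 0.98159.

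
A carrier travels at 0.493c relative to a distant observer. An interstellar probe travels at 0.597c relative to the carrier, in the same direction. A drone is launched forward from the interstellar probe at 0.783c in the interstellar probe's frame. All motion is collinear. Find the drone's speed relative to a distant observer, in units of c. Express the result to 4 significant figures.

0.9794c

Compose velocities in two stages. Stage 1 (into S'): u₁ = (0.783+0.597)/(1+0.783×0.597) = 0.94041.
Stage 2 (into S): u = (0.94041+0.493)/(1+0.94041×0.493) = 0.97936, so the speed is 0.9794c.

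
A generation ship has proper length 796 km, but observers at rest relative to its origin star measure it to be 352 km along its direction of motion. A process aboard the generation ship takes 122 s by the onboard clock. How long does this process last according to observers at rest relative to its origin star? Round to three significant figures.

From L = L₀/γ: γ = 796/352 = 2.26136.
Δt = γΔτ = 2.26136 × 122 = 276 s.

276 s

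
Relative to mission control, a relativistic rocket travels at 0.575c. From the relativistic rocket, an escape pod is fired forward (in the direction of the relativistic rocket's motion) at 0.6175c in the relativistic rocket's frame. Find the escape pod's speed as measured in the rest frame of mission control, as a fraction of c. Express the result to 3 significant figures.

0.880c

In units of c, u = (u' + v)/(1 + u'v) with u' = 0.6175 and v = 0.575.
Numerator: 0.6175 + 0.575 = 1.1925. Denominator: 1 + (0.6175)(0.575) = 1.3550625.
u = 1.1925/1.3550625 = 0.88003, so the speed is 0.880c.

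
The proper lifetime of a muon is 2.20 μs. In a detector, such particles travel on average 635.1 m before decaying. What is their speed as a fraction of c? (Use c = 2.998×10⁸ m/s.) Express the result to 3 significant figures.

d = βγcτ ⇒ βγ = d/(cτ) = 635.1 m / (659.56 m) = 0.96291.
β = (βγ)/√(1+(βγ)²) = 0.96291/√1.927196 = 0.694.

0.694c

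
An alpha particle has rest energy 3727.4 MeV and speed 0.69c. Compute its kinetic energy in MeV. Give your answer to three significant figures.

Lorentz factor: γ = (1 − 0.4761)^(−1/2) = 1.38158.
Kinetic energy: K = (γ − 1)mc² = (1.38158 − 1) × 3727.4 MeV = 0.38158 × 3727.4 = 1420 MeV.

1420 MeV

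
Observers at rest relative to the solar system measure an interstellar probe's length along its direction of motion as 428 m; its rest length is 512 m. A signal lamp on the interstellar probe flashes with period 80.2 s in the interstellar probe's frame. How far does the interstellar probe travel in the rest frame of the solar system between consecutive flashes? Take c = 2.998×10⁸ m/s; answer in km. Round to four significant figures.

1.579×10^7 km

γ = L₀/L = 512/428 = 1.19626.
β = √(1 − 1/γ²) = 0.54882. Lab-frame period = γτ = 1.19626×80.2 s = 95.94 s. Distance = βc × γτ = 0.54882 × 2.998×10⁸ m/s × 95.94 s = 1.5786×10^10 m = 1.579×10^7 km.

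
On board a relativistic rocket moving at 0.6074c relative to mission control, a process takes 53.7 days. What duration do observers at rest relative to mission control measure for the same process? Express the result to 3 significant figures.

With β = 0.6074, γ = 1/√(1 − 0.6074²) = 1/√0.63106524 = 1.2588.
The onboard clock measures proper time, so the interval in the rest frame of mission control is dilated: Δt = γ·Δτ = 1.2588 × 53.7 days = 67.6 days.

67.6 days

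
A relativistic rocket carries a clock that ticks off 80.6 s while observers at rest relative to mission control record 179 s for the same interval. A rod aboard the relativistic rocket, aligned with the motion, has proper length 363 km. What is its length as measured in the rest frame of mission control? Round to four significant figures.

γ = Δt/Δτ = 179/80.6 = 2.22084.
L = L₀/γ = 363/2.22084 = 163.5 km.

163.5 km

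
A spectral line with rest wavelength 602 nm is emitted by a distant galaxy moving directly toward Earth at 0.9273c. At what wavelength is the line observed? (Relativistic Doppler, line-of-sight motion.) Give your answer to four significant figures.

Relativistic Doppler for wavelength: λ_obs = λ_src · √((1−β)/(1+β)).
With β = 0.9273: factor = √(0.0727/1.9273) = 0.19422.
λ_obs = 602 × 0.19422 = 116.9 nm.

116.9 nm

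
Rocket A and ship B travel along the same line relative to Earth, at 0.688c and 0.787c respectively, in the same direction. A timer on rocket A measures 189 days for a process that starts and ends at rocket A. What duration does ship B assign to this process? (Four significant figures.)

193.6 days

Transform rocket A's velocity into ship B's frame: (0.688 − 0.787)/(1 − 0.688·0.787) = −0.099/0.458544, so the relative speed is 0.2159c.
At |u| = 0.2159c, γ = (1 − 0.0466128)^(−1/2) = 1.0242.
Rocket A's interval is proper; time dilation gives Δt_B = γΔτ = 1.0242 × 189 days = 193.6 days.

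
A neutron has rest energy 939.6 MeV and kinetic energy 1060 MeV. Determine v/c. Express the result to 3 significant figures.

γ = 1 + K/(mc²) = 1 + 1060/939.6 = 2.1281.
β = √(1 − 1/γ²) = √(1 − 0.220809) = √0.779191 = 0.883.

0.883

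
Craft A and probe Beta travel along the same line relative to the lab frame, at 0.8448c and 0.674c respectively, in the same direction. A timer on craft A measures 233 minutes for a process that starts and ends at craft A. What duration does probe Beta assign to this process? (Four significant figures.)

The velocity of craft A relative to probe Beta is (0.8448 − 0.674)c / (1 − 0.8448×0.674) = 0.39665c; relative speed 0.39665c.
At |u| = 0.39665c, γ = (1 − 0.157331)^(−1/2) = 1.0894.
Craft A's interval is proper; time dilation gives Δt_B = γΔτ = 1.0894 × 233 minutes = 253.8 minutes.

253.8 minutes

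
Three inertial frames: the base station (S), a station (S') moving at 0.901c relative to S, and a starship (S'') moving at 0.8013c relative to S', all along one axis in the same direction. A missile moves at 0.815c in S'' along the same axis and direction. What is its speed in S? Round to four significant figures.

0.9988c

Compose velocities in two stages. Stage 1 (into S'): u₁ = (0.815+0.8013)/(1+0.815×0.8013) = 0.97776.
Stage 2 (into S): u = (0.97776+0.901)/(1+0.97776×0.901) = 0.99883, so the speed is 0.9988c.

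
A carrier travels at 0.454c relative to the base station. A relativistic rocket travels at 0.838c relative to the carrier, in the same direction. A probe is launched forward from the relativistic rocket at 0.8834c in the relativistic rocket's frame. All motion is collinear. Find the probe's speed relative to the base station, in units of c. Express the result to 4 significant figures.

Apply u = (u'+v)/(1+u'v) twice. Probe in the carrier frame: (0.8834+0.838)/(1+0.8834·0.838) = 1.7214/1.7402892 = 0.98915c.
That velocity, transformed to the rest frame of the base station: (0.98915+0.454)/(1+0.98915·0.454) = 1.44315/1.4490741 = 0.99591c.

0.9959c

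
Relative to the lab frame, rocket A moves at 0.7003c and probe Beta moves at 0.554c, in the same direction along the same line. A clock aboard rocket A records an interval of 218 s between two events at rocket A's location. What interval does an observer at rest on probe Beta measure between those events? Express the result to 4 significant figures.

224.5 s

Speed of rocket A in probe Beta's frame: u = (v_A − v_B)/(1 − v_A v_B/c²) = (0.7003 − 0.554)/(1 − 0.7003×0.554) = 0.1463/0.6120338 = 0.23904; |u| = 0.23904c.
At |u| = 0.23904c, γ = (1 − 0.0571401)^(−1/2) = 1.0299.
Rocket A's interval is proper; time dilation gives Δt_B = γΔτ = 1.0299 × 218 s = 224.5 s.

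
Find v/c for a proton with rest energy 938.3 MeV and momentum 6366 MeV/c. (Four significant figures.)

βγ = pc/(mc²) = 6366/938.3 = 6.7846.
Since γ² = 1 + (βγ)² = 47.0308, γ = √47.0308 = 6.8579, and β = (βγ)/γ = 6.7846/6.8579 = 0.9893.

0.9893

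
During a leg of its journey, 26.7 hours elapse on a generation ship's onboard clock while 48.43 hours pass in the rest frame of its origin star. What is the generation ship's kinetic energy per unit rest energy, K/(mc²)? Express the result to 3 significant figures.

0.814

The time-dilation ratio gives γ = 48.43/26.7 = 1.81386.
Since K = (γ−1)mc², K/(mc²) = 1.81386 − 1 = 0.814.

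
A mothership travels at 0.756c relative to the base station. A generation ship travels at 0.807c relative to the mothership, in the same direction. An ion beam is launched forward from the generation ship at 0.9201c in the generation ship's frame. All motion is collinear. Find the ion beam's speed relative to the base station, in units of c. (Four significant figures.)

First combine the ion beam and generation ship (S''→S'): u₁ = (0.9201 + 0.807)/(1 + 0.9201×0.807) = 1.7271/1.7425207 = 0.99115.
Then combine with the mothership (S'→S): u = (0.99115 + 0.756)/(1 + 0.99115×0.756) = 1.74715/1.7493094 = 0.99877.

0.9988c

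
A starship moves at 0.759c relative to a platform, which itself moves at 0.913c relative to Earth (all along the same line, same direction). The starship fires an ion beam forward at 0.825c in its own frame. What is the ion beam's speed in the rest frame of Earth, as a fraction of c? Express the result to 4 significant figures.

Apply u = (u'+v)/(1+u'v) twice. Ion beam in the platform frame: (0.825+0.759)/(1+0.825·0.759) = 1.584/1.626175 = 0.97406c.
That velocity, transformed to the rest frame of Earth: (0.97406+0.913)/(1+0.97406·0.913) = 1.88706/1.88931678 = 0.99881c.

0.9988c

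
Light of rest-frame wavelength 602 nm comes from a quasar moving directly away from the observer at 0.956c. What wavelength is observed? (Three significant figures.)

Relativistic Doppler for wavelength: λ_obs = λ_src · √((1+β)/(1−β)).
With β = 0.956: factor = √(1.956/0.044) = 6.6674.
λ_obs = 602 × 6.6674 = 4010 nm.

4010 nm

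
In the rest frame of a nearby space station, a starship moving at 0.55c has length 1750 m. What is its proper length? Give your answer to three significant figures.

Lorentz factor: γ = (1 − 0.3025)^(−1/2) = 1.1974.
Proper length: L₀ = γ·L = 1.1974 × 1750 = 2100 m.

2100 m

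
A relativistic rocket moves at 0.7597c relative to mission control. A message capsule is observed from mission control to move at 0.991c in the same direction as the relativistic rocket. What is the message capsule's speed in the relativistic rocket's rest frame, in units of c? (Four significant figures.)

0.9359c

Transform to the relativistic rocket's frame: u' = (u − v)/(1 − uv/c²).
u' = (0.991 − 0.7597)/(1 − 0.991×0.7597) = 0.2313/0.2471373 = 0.93592.
Speed in the relativistic rocket's frame: 0.9359c (in the same direction).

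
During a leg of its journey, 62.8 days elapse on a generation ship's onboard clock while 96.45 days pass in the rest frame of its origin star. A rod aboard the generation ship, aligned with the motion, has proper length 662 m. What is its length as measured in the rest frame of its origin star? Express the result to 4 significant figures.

431.0 m

γ = Δt/Δτ = 96.45/62.8 = 1.53583.
The rod contracts by the same γ: 662 m / 1.53583 = 431.0 m.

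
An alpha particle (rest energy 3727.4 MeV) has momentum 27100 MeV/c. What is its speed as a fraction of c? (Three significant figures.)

βγ = pc/(mc²) = 27100/3727.4 = 7.2705.
Since γ² = 1 + (βγ)² = 53.8602, γ = √53.8602 = 7.33895, and β = (βγ)/γ = 7.2705/7.33895 = 0.991.

0.991c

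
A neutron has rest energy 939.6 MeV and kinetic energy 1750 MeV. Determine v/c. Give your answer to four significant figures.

γ = 1 + K/(mc²) = 1 + 1750/939.6 = 2.8625.
β = √(1 − 1/γ²) = √(1 − 0.122042) = √0.877958 = 0.9370.

0.9370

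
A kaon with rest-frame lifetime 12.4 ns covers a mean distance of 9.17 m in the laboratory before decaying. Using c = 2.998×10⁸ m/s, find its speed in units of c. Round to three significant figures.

0.927c

Let x = d/(cτ) = 9.170 m / (2.998×10⁸ m/s × 1.240×10^-8 s) = 2.4667. Since d = βγcτ, x = βγ = β/√(1−β²).
Solving: β² = x²/(1+x²) = 6.08461/7.08461 = 0.858849, so β = 0.927.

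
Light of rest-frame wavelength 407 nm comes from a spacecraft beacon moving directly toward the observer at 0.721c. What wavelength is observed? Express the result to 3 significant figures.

164 nm

Relativistic Doppler for wavelength: λ_obs = λ_src · √((1−β)/(1+β)).
With β = 0.721: factor = √(0.279/1.721) = 0.40264.
λ_obs = 407 × 0.40264 = 164 nm.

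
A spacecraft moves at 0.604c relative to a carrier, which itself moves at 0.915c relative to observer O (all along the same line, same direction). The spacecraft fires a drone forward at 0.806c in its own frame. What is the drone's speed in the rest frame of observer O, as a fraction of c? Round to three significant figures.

First combine the drone and spacecraft (S''→S'): u₁ = (0.806 + 0.604)/(1 + 0.806×0.604) = 1.41/1.486824 = 0.94833.
Then combine with the carrier (S'→S): u = (0.94833 + 0.915)/(1 + 0.94833×0.915) = 1.86333/1.86772195 = 0.99765.

0.998c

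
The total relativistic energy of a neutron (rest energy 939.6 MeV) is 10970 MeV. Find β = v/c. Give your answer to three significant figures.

0.996

γ = E/(mc²) = 10970/939.6 = 11.675.
β = √(1 − 1/γ²) = √(1 − 0.00733645) = √0.99266355 = 0.996.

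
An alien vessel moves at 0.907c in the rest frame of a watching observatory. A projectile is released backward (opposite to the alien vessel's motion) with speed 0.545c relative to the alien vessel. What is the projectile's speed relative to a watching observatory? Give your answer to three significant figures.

Relativistic velocity addition: u = (u' + v)/(1 + u'v/c²), with u' = −0.545c and v = 0.907c.
Numerator: −0.545 + 0.907 = 0.362. Denominator: 1 + (−0.545)(0.907) = 0.505685.
u = 0.362/0.505685 = 0.71586, so the speed is 0.716c.

0.716c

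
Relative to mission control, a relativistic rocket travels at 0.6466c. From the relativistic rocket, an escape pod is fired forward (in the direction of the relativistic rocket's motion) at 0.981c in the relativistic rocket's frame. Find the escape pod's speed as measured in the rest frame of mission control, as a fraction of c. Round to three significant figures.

Relativistic velocity addition: u = (u' + v)/(1 + u'v/c²), with u' = 0.981c and v = 0.6466c.
Numerator: 0.981 + 0.6466 = 1.6276. Denominator: 1 + (0.981)(0.6466) = 1.6343146.
u = 1.6276/1.6343146 = 0.99589, so the speed is 0.996c.

0.996c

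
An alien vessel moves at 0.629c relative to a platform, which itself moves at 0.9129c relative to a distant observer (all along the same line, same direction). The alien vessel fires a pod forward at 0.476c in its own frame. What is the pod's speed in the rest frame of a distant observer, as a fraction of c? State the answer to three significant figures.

Apply u = (u'+v)/(1+u'v) twice. Pod in the platform frame: (0.476+0.629)/(1+0.476·0.629) = 1.105/1.299404 = 0.85039c.
That velocity, transformed to the rest frame of a distant observer: (0.85039+0.9129)/(1+0.85039·0.9129) = 1.76329/1.776321031 = 0.99266c.

0.993c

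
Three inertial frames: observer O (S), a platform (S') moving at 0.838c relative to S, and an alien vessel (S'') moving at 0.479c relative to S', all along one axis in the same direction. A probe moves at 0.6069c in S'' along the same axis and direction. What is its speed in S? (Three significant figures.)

0.985c

First combine the probe and alien vessel (S''→S'): u₁ = (0.6069 + 0.479)/(1 + 0.6069×0.479) = 1.0859/1.2907051 = 0.84132.
Then combine with the platform (S'→S): u = (0.84132 + 0.838)/(1 + 0.84132×0.838) = 1.67932/1.70502616 = 0.98492.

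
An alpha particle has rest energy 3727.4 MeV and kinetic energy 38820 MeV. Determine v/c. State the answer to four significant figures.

γ = 1 + K/(mc²) = 1 + 38820/3727.4 = 11.415.
β = √(1 − 1/γ²) = √(1 − 0.00767447) = √0.99232553 = 0.9962.

0.9962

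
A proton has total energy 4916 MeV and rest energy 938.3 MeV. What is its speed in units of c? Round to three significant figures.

Total energy E = γmc² gives γ = 4916/938.3 = 5.2393.
Hence β = √(1 − 1/γ²) = √(1 − 0.0364295) = √0.9635705 = 0.982.

0.982c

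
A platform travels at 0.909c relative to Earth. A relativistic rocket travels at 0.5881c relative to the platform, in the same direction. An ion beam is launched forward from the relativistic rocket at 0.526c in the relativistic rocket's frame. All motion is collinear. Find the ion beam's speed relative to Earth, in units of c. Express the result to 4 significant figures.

0.9923c

First combine the ion beam and relativistic rocket (S''→S'): u₁ = (0.526 + 0.5881)/(1 + 0.526×0.5881) = 1.1141/1.3093406 = 0.85089.
Then combine with the platform (S'→S): u = (0.85089 + 0.909)/(1 + 0.85089×0.909) = 1.75989/1.77345901 = 0.99235.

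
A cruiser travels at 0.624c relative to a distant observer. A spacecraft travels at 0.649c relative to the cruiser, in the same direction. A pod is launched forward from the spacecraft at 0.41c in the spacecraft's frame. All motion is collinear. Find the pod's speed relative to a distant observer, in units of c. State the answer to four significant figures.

Apply u = (u'+v)/(1+u'v) twice. Pod in the cruiser frame: (0.41+0.649)/(1+0.41·0.649) = 1.059/1.26609 = 0.83643c.
That velocity, transformed to the rest frame of a distant observer: (0.83643+0.624)/(1+0.83643·0.624) = 1.46043/1.52193232 = 0.95959c.

0.9596c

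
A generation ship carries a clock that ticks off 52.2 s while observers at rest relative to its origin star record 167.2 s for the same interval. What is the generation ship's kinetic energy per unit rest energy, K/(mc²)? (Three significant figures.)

2.20

From Δt = γΔτ: γ = 167.2/52.2 = 3.20307.
Since K = (γ−1)mc², K/(mc²) = 3.20307 − 1 = 2.20.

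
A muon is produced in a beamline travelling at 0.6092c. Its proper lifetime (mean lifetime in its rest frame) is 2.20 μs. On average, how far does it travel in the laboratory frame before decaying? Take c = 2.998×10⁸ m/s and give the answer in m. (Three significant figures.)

With β = 0.6092, γ = 1/√(1 − 0.6092²) = 1/√0.62887536 = 1.261.
Lab-frame lifetime: Δt = γτ = 1.261 × 2.20 μs = 2.7742 μs.
Distance: d = vΔt = 0.6092 × 2.998×10⁸ m/s × 2.7742×10^-6 s = 507 m.

507 m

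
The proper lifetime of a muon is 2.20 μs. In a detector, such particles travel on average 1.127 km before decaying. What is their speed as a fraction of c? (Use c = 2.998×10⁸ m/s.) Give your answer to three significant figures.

Lab distance = (lab lifetime)·v = γτ·βc, so βγ = d/(cτ) = 1127/(2.998×10⁸ × 2.200×10^-6) = 1.7087.
With βγ = 1.7087: γ² = 1 + (βγ)² = 3.91966, and β = (βγ)/γ = 1.7087/1.97981 = 0.863.

0.863c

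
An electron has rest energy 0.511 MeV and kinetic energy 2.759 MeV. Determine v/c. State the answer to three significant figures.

K = (γ−1)mc², so γ = 1 + 2.759/0.511 = 6.3992.
Then v/c = √(1 − γ⁻²) = √(1 − 0.0244202) = √0.9755798 = 0.988.

0.988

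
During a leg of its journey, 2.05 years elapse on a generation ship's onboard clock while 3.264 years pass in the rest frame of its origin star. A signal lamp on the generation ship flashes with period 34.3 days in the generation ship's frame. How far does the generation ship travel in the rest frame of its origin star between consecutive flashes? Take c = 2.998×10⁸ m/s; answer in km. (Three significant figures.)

The time-dilation ratio gives γ = 3.264/2.05 = 1.5922.
β = √(1 − 1/γ²) = 0.77816. Lab-frame period = γτ = 1.5922×34.3 days = 54.612 days. Distance = βc × γτ = 0.77816 × 2.998×10⁸ m/s × 4718476.8 s = 1.1008×10^15 m = 1.10×10^12 km.

1.10×10^12 km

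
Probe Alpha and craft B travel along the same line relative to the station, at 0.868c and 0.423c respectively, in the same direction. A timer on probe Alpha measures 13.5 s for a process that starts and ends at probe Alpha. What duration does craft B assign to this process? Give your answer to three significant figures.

The velocity of probe Alpha relative to craft B is (0.868 − 0.423)c / (1 − 0.868×0.423) = 0.70318c; relative speed 0.70318c.
At |u| = 0.70318c, γ = (1 − 0.494462)^(−1/2) = 1.4064.
The clock on probe Alpha records proper time, so craft B measures Δt = γΔτ = 1.4064 × 13.5 = 19.0 s.

19.0 s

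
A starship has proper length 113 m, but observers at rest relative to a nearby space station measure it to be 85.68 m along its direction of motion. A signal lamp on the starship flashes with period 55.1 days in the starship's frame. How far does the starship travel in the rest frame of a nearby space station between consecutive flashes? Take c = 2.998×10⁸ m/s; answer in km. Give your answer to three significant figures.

From L = L₀/γ: γ = 113/85.68 = 1.31886.
β = √(1 − 1/γ²) = 0.65199. Lab-frame period = γτ = 1.31886×55.1 days = 72.669 days. Distance = βc × γτ = 0.65199 × 2.998×10⁸ m/s × 6278601.6 s = 1.2273×10^15 m = 1.23×10^12 km.

1.23×10^12 km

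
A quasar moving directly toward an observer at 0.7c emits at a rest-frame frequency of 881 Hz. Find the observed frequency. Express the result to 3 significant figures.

Relativistic Doppler (source moving toward): f_obs = f_src · √((1+β)/(1−β)).
With β = 0.7: factor = √(1.7/0.3) = 2.3805.
f_obs = 881 × 2.3805 = 2100 Hz.

2100 Hz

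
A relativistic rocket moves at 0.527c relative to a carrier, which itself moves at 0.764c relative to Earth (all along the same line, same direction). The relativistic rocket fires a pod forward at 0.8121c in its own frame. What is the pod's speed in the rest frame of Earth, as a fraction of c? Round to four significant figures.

Apply u = (u'+v)/(1+u'v) twice. Pod in the carrier frame: (0.8121+0.527)/(1+0.8121·0.527) = 1.3391/1.4279767 = 0.93776c.
That velocity, transformed to the rest frame of Earth: (0.93776+0.764)/(1+0.93776·0.764) = 1.70176/1.71644864 = 0.99144c.

0.9914c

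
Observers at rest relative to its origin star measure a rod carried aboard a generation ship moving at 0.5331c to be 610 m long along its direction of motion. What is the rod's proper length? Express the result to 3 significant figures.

721 m

With β = 0.5331, γ = 1/√(1 − 0.5331²) = 1/√0.71580439 = 1.182.
Proper length: L₀ = γ·L = 1.182 × 610 = 721 m.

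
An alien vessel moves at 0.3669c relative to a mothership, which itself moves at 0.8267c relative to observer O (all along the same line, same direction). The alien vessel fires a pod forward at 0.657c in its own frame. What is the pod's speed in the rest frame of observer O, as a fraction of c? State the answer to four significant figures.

0.9820c

First combine the pod and alien vessel (S''→S'): u₁ = (0.657 + 0.3669)/(1 + 0.657×0.3669) = 1.0239/1.2410533 = 0.82503.
Then combine with the mothership (S'→S): u = (0.82503 + 0.8267)/(1 + 0.82503×0.8267) = 1.65173/1.682052301 = 0.98197.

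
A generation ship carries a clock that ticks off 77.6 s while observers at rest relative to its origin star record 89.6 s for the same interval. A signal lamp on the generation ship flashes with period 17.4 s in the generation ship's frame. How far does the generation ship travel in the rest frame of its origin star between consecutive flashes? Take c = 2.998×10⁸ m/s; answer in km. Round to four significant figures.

γ = Δt/Δτ = 89.6/77.6 = 1.15464.
β = √(1 − 1/γ²) = 0.49992. Lab-frame period = γτ = 1.15464×17.4 s = 20.091 s. Distance = βc × γτ = 0.49992 × 2.998×10⁸ m/s × 20.091 s = 3.0112×10^9 m = 3.011×10^6 km.

3.011×10^6 km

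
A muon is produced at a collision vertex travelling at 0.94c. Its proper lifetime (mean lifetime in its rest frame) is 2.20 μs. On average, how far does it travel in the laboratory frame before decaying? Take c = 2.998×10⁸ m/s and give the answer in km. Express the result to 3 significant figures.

1.82 km

Lorentz factor: γ = (1 − 0.8836)^(−1/2) = 2.9311.
Lab-frame lifetime: Δt = γτ = 2.9311 × 2.20 μs = 6.4484 μs.
Distance: d = vΔt = 0.94 × 2.998×10⁸ m/s × 6.4484×10^-6 s = 1820 m = 1.82 km.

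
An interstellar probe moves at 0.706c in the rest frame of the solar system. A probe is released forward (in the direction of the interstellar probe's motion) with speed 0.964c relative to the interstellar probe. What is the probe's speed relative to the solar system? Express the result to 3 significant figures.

Relativistic velocity addition: u = (u' + v)/(1 + u'v/c²), with u' = 0.964c and v = 0.706c.
Numerator: 0.964 + 0.706 = 1.67. Denominator: 1 + (0.964)(0.706) = 1.680584.
u = 1.67/1.680584 = 0.9937, so the speed is 0.994c.

0.994c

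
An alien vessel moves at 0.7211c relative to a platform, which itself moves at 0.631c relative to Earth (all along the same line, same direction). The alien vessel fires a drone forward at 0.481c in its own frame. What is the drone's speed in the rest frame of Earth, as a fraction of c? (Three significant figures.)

Apply u = (u'+v)/(1+u'v) twice. Drone in the platform frame: (0.481+0.7211)/(1+0.481·0.7211) = 1.2021/1.3468491 = 0.89253c.
That velocity, transformed to the rest frame of Earth: (0.89253+0.631)/(1+0.89253·0.631) = 1.52353/1.56318643 = 0.97463c.

0.975c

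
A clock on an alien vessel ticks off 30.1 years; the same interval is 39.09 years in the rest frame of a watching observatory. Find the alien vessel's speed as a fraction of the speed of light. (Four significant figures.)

γ = Δt/Δτ = 39.09/30.1 = 1.2987.
β = √(1 − 1/γ²) = √(1 − 0.592901) = √0.407099 = 0.6380.

0.6380c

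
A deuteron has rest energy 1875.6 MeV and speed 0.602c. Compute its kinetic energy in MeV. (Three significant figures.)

473 MeV

β² = 0.362404, so γ = 1/√0.637596 = 1.25235.
Kinetic energy: K = (γ − 1)mc² = (1.25235 − 1) × 1875.6 MeV = 0.25235 × 1875.6 = 473 MeV.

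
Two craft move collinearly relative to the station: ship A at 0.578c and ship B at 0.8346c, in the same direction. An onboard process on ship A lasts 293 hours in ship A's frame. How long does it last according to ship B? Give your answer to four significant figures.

337.4 hours

Speed of ship A in ship B's frame: u = (v_A − v_B)/(1 − v_A v_B/c²) = (0.578 − 0.8346)/(1 − 0.578×0.8346) = −0.2566/0.5176012 = −0.49575; |u| = 0.49575c.
γ for this relative speed: γ = 1/√(1 − 0.245768) = 1.1515.
The clock on ship A records proper time, so ship B measures Δt = γΔτ = 1.1515 × 293 = 337.4 hours.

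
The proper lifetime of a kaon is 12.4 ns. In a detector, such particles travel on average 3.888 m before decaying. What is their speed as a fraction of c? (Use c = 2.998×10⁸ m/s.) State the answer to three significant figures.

Let x = d/(cτ) = 3.888 m / (2.998×10⁸ m/s × 1.240×10^-8 s) = 1.0459. Since d = βγcτ, x = βγ = β/√(1−β²).
Solving: β² = x²/(1+x²) = 1.09391/2.09391 = 0.522425, so β = 0.723.

0.723c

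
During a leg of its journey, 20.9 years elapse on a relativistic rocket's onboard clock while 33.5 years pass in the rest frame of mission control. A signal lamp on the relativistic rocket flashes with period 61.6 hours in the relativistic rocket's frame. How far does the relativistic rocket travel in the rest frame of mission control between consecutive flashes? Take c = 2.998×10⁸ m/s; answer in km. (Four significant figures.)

The time-dilation ratio gives γ = 33.5/20.9 = 1.60287.
β = √(1 − 1/γ²) = 0.78152. Lab-frame period = γτ = 1.60287×61.6 hours = 98.737 hours. Distance = βc × γτ = 0.78152 × 2.998×10⁸ m/s × 355453.2 s = 8.3283×10^13 m = 8.328×10^10 km.

8.328×10^10 km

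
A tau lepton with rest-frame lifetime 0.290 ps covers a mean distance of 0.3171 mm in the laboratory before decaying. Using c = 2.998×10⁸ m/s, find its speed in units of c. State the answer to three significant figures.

Lab distance = (lab lifetime)·v = γτ·βc, so βγ = d/(cτ) = 3.171×10^-4/(2.998×10⁸ × 2.900×10^-13) = 3.6473.
With βγ = 3.6473: γ² = 1 + (βγ)² = 14.3028, and β = (βγ)/γ = 3.6473/3.7819 = 0.964.

0.964c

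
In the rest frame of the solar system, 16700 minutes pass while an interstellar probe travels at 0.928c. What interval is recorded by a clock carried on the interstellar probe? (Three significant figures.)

6220 minutes

Lorentz factor: γ = (1 − 0.861184)^(−1/2) = 2.684.
The moving clock records proper time: Δτ = Δt/γ = 16700/2.684 = 6220 minutes.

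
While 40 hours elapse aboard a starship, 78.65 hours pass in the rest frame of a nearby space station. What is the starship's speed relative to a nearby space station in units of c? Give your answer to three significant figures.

γ = Δt/Δτ = 78.65/40 = 1.9663.
β = √(1 − 1/γ²) = √(1 − 0.258643) = √0.741357 = 0.861.

0.861c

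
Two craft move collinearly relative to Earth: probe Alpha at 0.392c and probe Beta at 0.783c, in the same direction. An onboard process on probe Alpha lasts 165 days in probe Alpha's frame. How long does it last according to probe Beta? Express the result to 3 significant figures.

The velocity of probe Alpha relative to probe Beta is (0.392 − 0.783)c / (1 − 0.392×0.783) = −0.56416c; relative speed 0.56416c.
γ for this relative speed: γ = 1/√(1 − 0.318277) = 1.2111.
Probe Alpha's interval is proper; time dilation gives Δt_B = γΔτ = 1.2111 × 165 days = 200 days.

200 days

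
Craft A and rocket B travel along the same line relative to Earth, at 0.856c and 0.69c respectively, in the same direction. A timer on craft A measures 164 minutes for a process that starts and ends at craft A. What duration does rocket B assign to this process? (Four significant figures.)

Transform craft A's velocity into rocket B's frame: (0.856 − 0.69)/(1 − 0.856·0.69) = 0.166/0.40936, so the relative speed is 0.40551c.
γ for this relative speed: γ = 1/√(1 − 0.164438) = 1.094.
Craft A's interval is proper; time dilation gives Δt_B = γΔτ = 1.094 × 164 minutes = 179.4 minutes.

179.4 minutes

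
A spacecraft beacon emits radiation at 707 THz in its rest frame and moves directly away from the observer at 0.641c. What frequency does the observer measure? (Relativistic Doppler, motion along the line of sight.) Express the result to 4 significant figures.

Relativistic Doppler (source moving away): f_obs = f_src · √((1−β)/(1+β)).
With β = 0.641: factor = √(0.359/1.641) = 0.46773.
f_obs = 707 × 0.46773 = 330.7 THz.

330.7 THz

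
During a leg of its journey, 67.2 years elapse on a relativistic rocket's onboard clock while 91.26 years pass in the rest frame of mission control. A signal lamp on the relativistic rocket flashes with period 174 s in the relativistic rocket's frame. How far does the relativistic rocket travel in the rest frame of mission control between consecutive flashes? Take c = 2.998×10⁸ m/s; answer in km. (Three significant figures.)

From Δt = γΔτ: γ = 91.26/67.2 = 1.35804.
β = √(1 − 1/γ²) = 0.6766. Lab-frame period = γτ = 1.35804×174 s = 236.3 s. Distance = βc × γτ = 0.6766 × 2.998×10⁸ m/s × 236.3 s = 4.7932×10^10 m = 4.79×10^7 km.

4.79×10^7 km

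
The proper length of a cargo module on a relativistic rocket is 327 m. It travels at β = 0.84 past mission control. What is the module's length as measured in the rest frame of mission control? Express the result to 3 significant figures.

177 m

Lorentz factor: γ = (1 − 0.7056)^(−1/2) = 1.843.
Along the direction of motion the measured length is L₀/γ = 327/1.843 = 177 m.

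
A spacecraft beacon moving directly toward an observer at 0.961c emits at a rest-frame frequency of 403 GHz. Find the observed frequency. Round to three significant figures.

2860 GHz

Relativistic Doppler (source moving toward): f_obs = f_src · √((1+β)/(1−β)).
With β = 0.961: factor = √(1.961/0.039) = 7.091.
f_obs = 403 × 7.091 = 2860 GHz.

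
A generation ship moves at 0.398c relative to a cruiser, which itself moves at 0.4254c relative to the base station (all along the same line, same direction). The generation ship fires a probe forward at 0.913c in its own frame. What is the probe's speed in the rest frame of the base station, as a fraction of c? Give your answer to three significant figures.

Compose velocities in two stages. Stage 1 (into S'): u₁ = (0.913+0.398)/(1+0.913×0.398) = 0.96159.
Stage 2 (into S): u = (0.96159+0.4254)/(1+0.96159×0.4254) = 0.98434, so the speed is 0.984c.

0.984c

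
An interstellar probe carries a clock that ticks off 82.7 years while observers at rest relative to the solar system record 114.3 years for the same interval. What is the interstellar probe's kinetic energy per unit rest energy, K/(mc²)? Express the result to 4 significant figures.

γ = Δt/Δτ = 114.3/82.7 = 1.3821.
K/(mc²) = γ − 1 = 1.3821 − 1 = 0.3821.

0.3821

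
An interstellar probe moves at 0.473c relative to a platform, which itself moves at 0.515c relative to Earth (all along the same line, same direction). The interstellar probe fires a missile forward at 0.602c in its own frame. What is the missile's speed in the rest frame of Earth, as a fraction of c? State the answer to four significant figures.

0.9447c

First combine the missile and interstellar probe (S''→S'): u₁ = (0.602 + 0.473)/(1 + 0.602×0.473) = 1.075/1.284746 = 0.83674.
Then combine with the platform (S'→S): u = (0.83674 + 0.515)/(1 + 0.83674×0.515) = 1.35174/1.4309211 = 0.94466.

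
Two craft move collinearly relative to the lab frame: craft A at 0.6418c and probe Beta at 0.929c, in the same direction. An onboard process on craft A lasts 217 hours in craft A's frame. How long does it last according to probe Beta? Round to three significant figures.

309 hours

The velocity of craft A relative to probe Beta is (0.6418 − 0.929)c / (1 − 0.6418×0.929) = −0.7113c; relative speed 0.7113c.
γ for this relative speed: γ = 1/√(1 − 0.505948) = 1.4227.
The clock on craft A records proper time, so probe Beta measures Δt = γΔτ = 1.4227 × 217 = 309 hours.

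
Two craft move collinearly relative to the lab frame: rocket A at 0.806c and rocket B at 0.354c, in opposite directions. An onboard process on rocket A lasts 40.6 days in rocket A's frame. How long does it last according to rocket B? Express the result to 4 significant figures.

94.27 days

Transform rocket A's velocity into rocket B's frame: (0.806 + 0.354)/(1 + 0.806·0.354) = 1.16/1.285324, so the relative speed is 0.9025c.
At |u| = 0.9025c, γ = (1 − 0.814506)^(−1/2) = 2.3219.
Rocket A's interval is proper; time dilation gives Δt_B = γΔτ = 2.3219 × 40.6 days = 94.27 days.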